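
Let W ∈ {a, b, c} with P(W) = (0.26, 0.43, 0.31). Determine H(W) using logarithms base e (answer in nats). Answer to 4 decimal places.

H(W) = −Σ p·ln p.
  −(0.26)·ln(0.26) = 0.35024
  −(0.43)·ln(0.43) = 0.36291
  −(0.31)·ln(0.31) = 0.36307
Sum: 0.35024 + 0.36291 + 0.36307 = 1.0762 nats.

1.0762 nats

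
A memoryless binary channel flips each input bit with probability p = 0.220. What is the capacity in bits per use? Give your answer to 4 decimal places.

Binary symmetric channel: C = 1 − h₂(ε) where h₂ is the binary entropy function.
h₂(0.220) = −0.220·log₂0.220 − 0.780·log₂0.780 = 0.7602.
C = 1 − 0.7602 = 0.2398 bits per channel use.

0.2398 bits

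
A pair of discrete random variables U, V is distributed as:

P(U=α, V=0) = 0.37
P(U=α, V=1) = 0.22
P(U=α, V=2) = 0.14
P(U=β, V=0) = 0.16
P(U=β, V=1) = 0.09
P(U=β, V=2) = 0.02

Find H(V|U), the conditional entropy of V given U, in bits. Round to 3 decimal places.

Marginals: p(U) = (0.7300, 0.2700), p(V) = (0.5300, 0.3100, 0.1600).
H(V|U) = Σ p(U) · H(V|U=·).
  U=α: p=0.7300, H(V|U=α) = 1.4753
  U=β: p=0.2700, H(V|U=β) = 1.2538
Weighted sum = 1.415 bits.

1.415 bits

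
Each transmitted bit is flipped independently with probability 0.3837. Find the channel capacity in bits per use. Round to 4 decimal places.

Binary symmetric channel: C = 1 − h₂(ε) where h₂ is the binary entropy function.
h₂(0.3837) = −0.3837·log₂0.3837 − 0.6163·log₂0.6163 = 0.9606.
C = 1 − 0.9606 = 0.0394 bits per channel use.

0.0394 bits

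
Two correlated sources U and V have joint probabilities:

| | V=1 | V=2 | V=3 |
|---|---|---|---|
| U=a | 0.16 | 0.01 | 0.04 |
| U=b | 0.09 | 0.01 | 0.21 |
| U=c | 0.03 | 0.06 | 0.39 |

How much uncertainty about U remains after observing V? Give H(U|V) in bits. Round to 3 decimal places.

Marginals: p(U) = (0.2100, 0.3100, 0.4800), p(V) = (0.2800, 0.0800, 0.6400).
H(U|V) = Σ p(V) · H(U|V=·).
  V=1: p=0.2800, H(U|V=1) = 1.3329
  V=2: p=0.0800, H(U|V=2) = 1.0613
  V=3: p=0.6400, H(U|V=3) = 1.2130
Weighted sum = 1.234 bits.

1.234 bits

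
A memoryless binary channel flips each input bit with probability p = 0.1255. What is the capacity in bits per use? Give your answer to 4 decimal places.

0.4550 bits

Binary symmetric channel: C = 1 − h₂(ε) where h₂ is the binary entropy function.
h₂(0.1255) = −0.1255·log₂0.1255 − 0.8745·log₂0.8745 = 0.5450.
C = 1 − 0.5450 = 0.4550 bits per channel use.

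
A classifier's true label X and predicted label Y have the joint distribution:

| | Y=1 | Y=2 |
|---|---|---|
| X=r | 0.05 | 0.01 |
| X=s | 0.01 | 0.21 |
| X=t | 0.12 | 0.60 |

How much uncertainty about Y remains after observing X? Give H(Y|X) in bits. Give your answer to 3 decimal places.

0.566 bits

Marginals: p(X) = (0.0600, 0.2200, 0.7200), p(Y) = (0.1800, 0.8200).
H(Y|X) = Σ p(X) · H(Y|X=·).
  X=r: p=0.0600, H(Y|X=r) = 0.6500
  X=s: p=0.2200, H(Y|X=s) = 0.2668
  X=t: p=0.7200, H(Y|X=t) = 0.6500
Weighted sum = 0.566 bits.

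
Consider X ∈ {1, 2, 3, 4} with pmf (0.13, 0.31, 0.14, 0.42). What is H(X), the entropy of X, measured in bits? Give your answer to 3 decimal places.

H(X) = −Σ p·log₂ p.
  −(0.13)·log₂(0.13) = 0.3826
  −(0.31)·log₂(0.31) = 0.5238
  −(0.14)·log₂(0.14) = 0.3971
  −(0.42)·log₂(0.42) = 0.5256
Sum: 0.3826 + 0.5238 + 0.3971 + 0.5256 = 1.829 bits.

1.829 bits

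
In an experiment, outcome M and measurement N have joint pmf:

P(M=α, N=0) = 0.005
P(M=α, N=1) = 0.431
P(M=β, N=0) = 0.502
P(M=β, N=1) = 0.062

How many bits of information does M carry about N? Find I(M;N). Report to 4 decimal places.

Marginals: p(M) = (0.4360, 0.5640), p(N) = (0.5070, 0.4930).
I(M;N) = H(M) + H(N) − H(M,N).
H(M) = 0.9881, H(N) = 0.9999, H(M,N) = 1.3094.
I(M;N) = 0.9881 + 0.9999 − 1.3094 = 0.6786 bits.

0.6786 bits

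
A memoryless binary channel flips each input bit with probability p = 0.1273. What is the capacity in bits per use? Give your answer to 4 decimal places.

Binary symmetric channel: C = 1 − h₂(ε) where h₂ is the binary entropy function.
h₂(0.1273) = −0.1273·log₂0.1273 − 0.8727·log₂0.8727 = 0.5500.
C = 1 − 0.5500 = 0.4500 bits per channel use.

0.4500 bits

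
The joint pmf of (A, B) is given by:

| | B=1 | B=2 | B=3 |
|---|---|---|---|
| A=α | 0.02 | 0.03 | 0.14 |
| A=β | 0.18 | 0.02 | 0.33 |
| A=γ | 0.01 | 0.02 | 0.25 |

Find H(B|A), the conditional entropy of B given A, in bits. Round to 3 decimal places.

Chain rule: H(B|A) = H(A,B) − H(A).
Marginals: p(A) = (0.1900, 0.5300, 0.2800), p(B) = (0.2100, 0.0700, 0.7200).
H(A,B) = 2.4271 bits; H(A) = 1.4549 bits.
H(B|A) = 2.4271 − 1.4549 = 0.972 bits.

0.972 bits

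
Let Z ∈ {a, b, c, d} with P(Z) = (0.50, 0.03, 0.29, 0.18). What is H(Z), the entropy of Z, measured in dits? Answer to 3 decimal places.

0.486 dits

H(Z) = −Σ p·log₁₀ p.
  −(0.50)·log₁₀(0.50) = 0.1505
  −(0.03)·log₁₀(0.03) = 0.0457
  −(0.29)·log₁₀(0.29) = 0.1559
  −(0.18)·log₁₀(0.18) = 0.1341
Sum: 0.1505 + 0.0457 + 0.1559 + 0.1341 = 0.486 dits.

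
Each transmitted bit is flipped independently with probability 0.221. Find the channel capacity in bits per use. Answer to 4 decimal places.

0.2380 bits

Binary symmetric channel: C = 1 − h₂(ε) where h₂ is the binary entropy function.
h₂(0.221) = −0.221·log₂0.221 − 0.779·log₂0.779 = 0.7620.
C = 1 − 0.7620 = 0.2380 bits per channel use.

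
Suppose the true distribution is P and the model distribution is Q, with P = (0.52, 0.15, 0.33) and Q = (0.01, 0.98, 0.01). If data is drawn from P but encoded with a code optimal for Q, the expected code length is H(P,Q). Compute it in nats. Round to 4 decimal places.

3.9174 nats

H(P,Q) = −Σ p·ln q.
  −0.52·ln(0.01) = 2.39469
  −0.15·ln(0.98) = 0.00303
  −0.33·ln(0.01) = 1.51971
H(P,Q) = 3.9174 nats.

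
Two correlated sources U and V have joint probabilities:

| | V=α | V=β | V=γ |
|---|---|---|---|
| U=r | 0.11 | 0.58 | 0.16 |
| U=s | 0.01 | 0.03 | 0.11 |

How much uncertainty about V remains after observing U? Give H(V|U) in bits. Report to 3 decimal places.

Chain rule: H(V|U) = H(U,V) − H(U).
Marginals: p(U) = (0.8500, 0.1500), p(V) = (0.1200, 0.6100, 0.2700).
H(U,V) = 1.7976 bits; H(U) = 0.6098 bits.
H(V|U) = 1.7976 − 0.6098 = 1.188 bits.

1.188 bits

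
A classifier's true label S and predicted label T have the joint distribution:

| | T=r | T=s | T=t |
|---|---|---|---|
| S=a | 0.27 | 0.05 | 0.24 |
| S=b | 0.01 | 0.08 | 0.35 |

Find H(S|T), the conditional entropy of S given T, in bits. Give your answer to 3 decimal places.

Chain rule: H(S|T) = H(S,T) − H(T).
Marginals: p(S) = (0.5600, 0.4400), p(T) = (0.2800, 0.1300, 0.5900).
H(S,T) = 2.1083 bits; H(T) = 1.3460 bits.
H(S|T) = 2.1083 − 1.3460 = 0.762 bits.

0.762 bits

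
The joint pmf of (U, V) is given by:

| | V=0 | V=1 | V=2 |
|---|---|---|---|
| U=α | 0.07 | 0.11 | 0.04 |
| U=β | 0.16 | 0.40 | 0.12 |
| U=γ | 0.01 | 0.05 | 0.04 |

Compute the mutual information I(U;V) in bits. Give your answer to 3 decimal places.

0.026 bits

Marginals: p(U) = (0.2200, 0.6800, 0.1000), p(V) = (0.2400, 0.5600, 0.2000).
I(U;V) = H(U) + H(V) − H(U,V).
H(U) = 1.1911, H(V) = 1.4270, H(U,V) = 2.5917.
I(U;V) = 1.1911 + 1.4270 − 2.5917 = 0.026 bits.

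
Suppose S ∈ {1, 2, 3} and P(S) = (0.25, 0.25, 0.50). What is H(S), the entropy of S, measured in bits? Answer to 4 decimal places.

H(S) = −Σ p·log₂ p.
  −(0.25)·log₂(0.25) = 0.50000
  −(0.25)·log₂(0.25) = 0.50000
  −(0.50)·log₂(0.50) = 0.50000
Sum: 0.50000 + 0.50000 + 0.50000 = 1.5000 bits.

1.5000 bits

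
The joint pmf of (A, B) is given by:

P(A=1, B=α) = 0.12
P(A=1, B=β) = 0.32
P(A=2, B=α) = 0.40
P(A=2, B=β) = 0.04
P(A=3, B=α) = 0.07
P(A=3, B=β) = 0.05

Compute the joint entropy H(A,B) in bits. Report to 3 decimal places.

H(A,B) = −Σ p(x,y)·log₂ p(x,y) over all 6 cells.
  cell (1,α): −0.12·log₂0.12 = 0.3671
  cell (1,β): −0.32·log₂0.32 = 0.5260
  cell (2,α): −0.40·log₂0.40 = 0.5288
  cell (2,β): −0.04·log₂0.04 = 0.1858
  cell (3,α): −0.07·log₂0.07 = 0.2686
  cell (3,β): −0.05·log₂0.05 = 0.2161
Sum = 2.092 bits.

2.092 bits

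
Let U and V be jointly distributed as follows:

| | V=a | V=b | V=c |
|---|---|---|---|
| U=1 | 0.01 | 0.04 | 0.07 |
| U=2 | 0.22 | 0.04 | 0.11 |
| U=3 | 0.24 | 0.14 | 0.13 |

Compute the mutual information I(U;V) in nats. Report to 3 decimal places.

0.068 nats

Marginals: p(U) = (0.1200, 0.3700, 0.5100), p(V) = (0.4700, 0.2200, 0.3100).
I(U;V) = Σ p(x,y)·ln[p(x,y)/(p(x)p(y))].
  (1,a): 0.01·ln(0.1773) = -0.0173
  (1,b): 0.04·ln(1.5152) = 0.0166
  (1,c): 0.07·ln(1.8817) = 0.0443
  (2,a): 0.22·ln(1.2651) = 0.0517
  (2,b): 0.04·ln(0.4914) = -0.0284
  (2,c): 0.11·ln(0.9590) = -0.0046
  (3,a): 0.24·ln(1.0013) = 0.0003
  (3,b): 0.14·ln(1.2478) = 0.0310
  (3,c): 0.13·ln(0.8223) = -0.0254
Sum = 0.068 nats.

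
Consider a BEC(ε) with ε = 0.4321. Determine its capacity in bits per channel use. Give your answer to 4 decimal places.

0.5679 bits

Binary erasure channel: capacity C = 1 − ε.
C = 1 − 0.4321 = 0.5679 bits per channel use.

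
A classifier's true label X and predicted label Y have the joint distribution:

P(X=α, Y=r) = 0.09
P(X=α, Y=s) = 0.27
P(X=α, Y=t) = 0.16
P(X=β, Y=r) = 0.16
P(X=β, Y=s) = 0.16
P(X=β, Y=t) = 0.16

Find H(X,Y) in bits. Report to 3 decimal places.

2.515 bits

H(X,Y) = −Σ p(x,y)·log₂ p(x,y) over all 6 cells.
  cell (α,r): −0.09·log₂0.09 = 0.3127
  cell (α,s): −0.27·log₂0.27 = 0.5100
  cell (α,t): −0.16·log₂0.16 = 0.4230
  cell (β,r): −0.16·log₂0.16 = 0.4230
  cell (β,s): −0.16·log₂0.16 = 0.4230
  cell (β,t): −0.16·log₂0.16 = 0.4230
Sum = 2.515 bits.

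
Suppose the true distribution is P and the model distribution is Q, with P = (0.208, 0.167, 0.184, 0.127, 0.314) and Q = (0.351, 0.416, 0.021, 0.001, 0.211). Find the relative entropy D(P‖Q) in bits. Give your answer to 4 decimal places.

D(P‖Q) = Σ p·log₂(p/q).
  0.208·log₂(0.208/0.351) = -0.15702
  0.167·log₂(0.167/0.416) = -0.21989
  0.184·log₂(0.184/0.021) = 0.57615
  0.127·log₂(0.127/0.001) = 0.88756
  0.314·log₂(0.314/0.211) = 0.18009
D(P‖Q) = 1.2669 bits.

1.2669 bits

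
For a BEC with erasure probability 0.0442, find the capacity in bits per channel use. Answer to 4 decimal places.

Binary erasure channel: capacity C = 1 − ε.
C = 1 − 0.0442 = 0.9558 bits per channel use.

0.9558 bits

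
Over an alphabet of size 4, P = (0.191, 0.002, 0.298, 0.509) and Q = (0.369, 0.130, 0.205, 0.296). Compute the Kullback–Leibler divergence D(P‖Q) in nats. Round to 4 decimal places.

D(P‖Q) = Σ p·ln(p/q).
  0.191·ln(0.191/0.369) = -0.12578
  0.002·ln(0.002/0.130) = -0.00835
  0.298·ln(0.298/0.205) = 0.11148
  0.509·ln(0.509/0.296) = 0.27592
D(P‖Q) = 0.2533 nats.

0.2533 nats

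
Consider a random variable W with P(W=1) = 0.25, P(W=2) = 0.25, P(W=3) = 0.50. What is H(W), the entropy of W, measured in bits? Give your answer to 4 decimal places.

H(W) = −Σ p·log₂ p.
  −(0.25)·log₂(0.25) = 0.50000
  −(0.25)·log₂(0.25) = 0.50000
  −(0.50)·log₂(0.50) = 0.50000
Sum: 0.50000 + 0.50000 + 0.50000 = 1.5000 bits.

1.5000 bits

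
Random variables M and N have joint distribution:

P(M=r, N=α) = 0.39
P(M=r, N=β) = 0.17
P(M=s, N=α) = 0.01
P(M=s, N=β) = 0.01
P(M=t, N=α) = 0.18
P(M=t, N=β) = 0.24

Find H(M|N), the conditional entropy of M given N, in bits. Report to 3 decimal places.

Chain rule: H(M|N) = H(M,N) − H(N).
Marginals: p(M) = (0.5600, 0.0200, 0.4200), p(N) = (0.5800, 0.4200).
H(M,N) = 2.0367 bits; H(N) = 0.9815 bits.
H(M|N) = 2.0367 − 0.9815 = 1.055 bits.

1.055 bits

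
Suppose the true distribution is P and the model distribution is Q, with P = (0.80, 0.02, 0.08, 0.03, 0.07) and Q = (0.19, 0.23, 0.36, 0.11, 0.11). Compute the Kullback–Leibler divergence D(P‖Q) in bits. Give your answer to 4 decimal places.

1.3133 bits

D(P‖Q) = Σ p·log₂(p/q).
  0.80·log₂(0.80/0.19) = 1.65920
  0.02·log₂(0.02/0.23) = -0.07047
  0.08·log₂(0.08/0.36) = -0.17359
  0.03·log₂(0.03/0.11) = -0.05623
  0.07·log₂(0.07/0.11) = -0.04565
D(P‖Q) = 1.3133 bits.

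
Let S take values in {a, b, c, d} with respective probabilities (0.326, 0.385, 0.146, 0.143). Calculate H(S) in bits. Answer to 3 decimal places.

1.864 bits

H(S) = −Σ p·log₂ p.
  −(0.326)·log₂(0.326) = 0.5272
  −(0.385)·log₂(0.385) = 0.5302
  −(0.146)·log₂(0.146) = 0.4053
  −(0.143)·log₂(0.143) = 0.4012
Sum: 0.5272 + 0.5302 + 0.4053 + 0.4012 = 1.864 bits.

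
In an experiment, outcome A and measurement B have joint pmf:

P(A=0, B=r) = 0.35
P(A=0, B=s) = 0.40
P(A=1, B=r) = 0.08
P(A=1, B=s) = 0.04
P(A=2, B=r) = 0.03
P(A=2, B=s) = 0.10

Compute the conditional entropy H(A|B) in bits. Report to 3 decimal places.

Chain rule: H(A|B) = H(A,B) − H(B).
Marginals: p(A) = (0.7500, 0.1200, 0.1300), p(B) = (0.4600, 0.5400).
H(A,B) = 2.0201 bits; H(B) = 0.9954 bits.
H(A|B) = 2.0201 − 0.9954 = 1.025 bits.

1.025 bits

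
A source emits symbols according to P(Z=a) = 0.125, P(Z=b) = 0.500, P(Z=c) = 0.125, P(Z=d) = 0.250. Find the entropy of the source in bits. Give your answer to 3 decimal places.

H(Z) = −Σ p·log₂ p.
  −(0.125)·log₂(0.125) = 0.3750
  −(0.500)·log₂(0.500) = 0.5000
  −(0.125)·log₂(0.125) = 0.3750
  −(0.250)·log₂(0.250) = 0.5000
Sum: 0.3750 + 0.5000 + 0.3750 + 0.5000 = 1.750 bits.

1.750 bits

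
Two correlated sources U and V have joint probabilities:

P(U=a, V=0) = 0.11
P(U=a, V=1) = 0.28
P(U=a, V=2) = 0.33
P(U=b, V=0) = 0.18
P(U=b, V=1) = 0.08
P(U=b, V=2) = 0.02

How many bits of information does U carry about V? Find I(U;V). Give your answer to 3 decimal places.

Marginals: p(U) = (0.7200, 0.2800), p(V) = (0.2900, 0.3600, 0.3500).
I(U;V) = H(U) + H(V) − H(U,V).
H(U) = 0.8555, H(V) = 1.5786, H(U,V) = 2.2420.
I(U;V) = 0.8555 + 1.5786 − 2.2420 = 0.192 bits.

0.192 bits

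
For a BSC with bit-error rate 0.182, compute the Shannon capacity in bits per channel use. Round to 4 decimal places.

Binary symmetric channel: C = 1 − h₂(ε) where h₂ is the binary entropy function.
h₂(0.182) = −0.182·log₂0.182 − 0.818·log₂0.818 = 0.6844.
C = 1 − 0.6844 = 0.3156 bits per channel use.

0.3156 bits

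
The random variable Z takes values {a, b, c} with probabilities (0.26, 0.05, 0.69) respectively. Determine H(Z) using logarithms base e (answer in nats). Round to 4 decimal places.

H(Z) = −Σ p·ln p.
  −(0.26)·ln(0.26) = 0.35024
  −(0.05)·ln(0.05) = 0.14979
  −(0.69)·ln(0.69) = 0.25603
Sum: 0.35024 + 0.14979 + 0.25603 = 0.7561 nats.

0.7561 nats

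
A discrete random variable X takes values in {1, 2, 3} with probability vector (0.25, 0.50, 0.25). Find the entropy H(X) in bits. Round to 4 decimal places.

1.5000 bits

H(X) = −Σ p·log₂ p.
  −(0.25)·log₂(0.25) = 0.50000
  −(0.50)·log₂(0.50) = 0.50000
  −(0.25)·log₂(0.25) = 0.50000
Sum: 0.50000 + 0.50000 + 0.50000 = 1.5000 bits.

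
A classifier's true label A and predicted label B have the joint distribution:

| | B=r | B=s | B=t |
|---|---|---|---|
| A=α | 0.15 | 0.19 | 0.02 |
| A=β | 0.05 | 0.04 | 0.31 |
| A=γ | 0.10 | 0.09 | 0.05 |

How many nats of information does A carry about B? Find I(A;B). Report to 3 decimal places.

0.254 nats

Marginals: p(A) = (0.3600, 0.4000, 0.2400), p(B) = (0.3000, 0.3200, 0.3800).
I(A;B) = H(A) + H(B) − H(A,B).
H(A) = 1.0768, H(B) = 1.0935, H(A,B) = 1.9167.
I(A;B) = 1.0768 + 1.0935 − 1.9167 = 0.254 nats.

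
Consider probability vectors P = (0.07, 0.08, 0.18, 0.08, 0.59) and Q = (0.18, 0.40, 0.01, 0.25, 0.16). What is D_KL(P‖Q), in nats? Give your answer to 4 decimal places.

D(P‖Q) = Σ p·ln(p/q).
  0.07·ln(0.07/0.18) = -0.06611
  0.08·ln(0.08/0.40) = -0.12876
  0.18·ln(0.18/0.01) = 0.52027
  0.08·ln(0.08/0.25) = -0.09115
  0.59·ln(0.59/0.16) = 0.76992
D(P‖Q) = 1.0042 nats.

1.0042 nats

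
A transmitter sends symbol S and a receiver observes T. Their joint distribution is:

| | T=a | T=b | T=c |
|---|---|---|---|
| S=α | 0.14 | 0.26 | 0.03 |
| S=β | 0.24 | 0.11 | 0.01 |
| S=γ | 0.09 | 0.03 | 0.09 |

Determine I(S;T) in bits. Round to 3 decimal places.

Marginals: p(S) = (0.4300, 0.3600, 0.2100), p(T) = (0.4700, 0.4000, 0.1300).
I(S;T) = H(S) + H(T) − H(S,T).
H(S) = 1.5270, H(T) = 1.4234, H(S,T) = 2.7421.
I(S;T) = 1.5270 + 1.4234 − 2.7421 = 0.208 bits.

0.208 bits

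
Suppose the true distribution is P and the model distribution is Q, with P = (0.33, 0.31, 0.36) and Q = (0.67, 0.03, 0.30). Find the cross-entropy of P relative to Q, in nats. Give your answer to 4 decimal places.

H(P,Q) = −Σ p·ln q.
  −0.33·ln(0.67) = 0.13216
  −0.31·ln(0.03) = 1.08703
  −0.36·ln(0.30) = 0.43343
H(P,Q) = 1.6526 nats.

1.6526 nats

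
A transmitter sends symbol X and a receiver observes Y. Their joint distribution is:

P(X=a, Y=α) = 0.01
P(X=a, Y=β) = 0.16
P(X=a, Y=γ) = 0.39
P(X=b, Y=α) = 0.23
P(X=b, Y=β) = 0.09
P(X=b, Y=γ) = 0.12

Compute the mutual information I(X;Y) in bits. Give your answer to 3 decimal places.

0.293 bits

Marginals: p(X) = (0.5600, 0.4400), p(Y) = (0.2400, 0.2500, 0.5100).
I(X;Y) = H(X) + H(Y) − H(X,Y).
H(X) = 0.9896, H(Y) = 1.4896, H(X,Y) = 2.1866.
I(X;Y) = 0.9896 + 1.4896 − 2.1866 = 0.293 bits.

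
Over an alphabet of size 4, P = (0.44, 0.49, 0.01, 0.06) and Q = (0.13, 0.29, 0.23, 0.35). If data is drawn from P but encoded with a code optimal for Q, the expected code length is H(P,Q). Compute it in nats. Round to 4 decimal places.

1.5819 nats

H(P,Q) = −Σ p·ln q.
  −0.44·ln(0.13) = 0.89770
  −0.49·ln(0.29) = 0.60656
  −0.01·ln(0.23) = 0.01470
  −0.06·ln(0.35) = 0.06299
H(P,Q) = 1.5819 nats.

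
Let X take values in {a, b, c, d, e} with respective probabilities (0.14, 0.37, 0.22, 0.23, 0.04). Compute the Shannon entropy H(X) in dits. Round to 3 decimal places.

H(X) = −Σ p·log₁₀ p.
  −(0.14)·log₁₀(0.14) = 0.1195
  −(0.37)·log₁₀(0.37) = 0.1598
  −(0.22)·log₁₀(0.22) = 0.1447
  −(0.23)·log₁₀(0.23) = 0.1468
  −(0.04)·log₁₀(0.04) = 0.0559
Sum: 0.1195 + 0.1598 + 0.1447 + 0.1468 + 0.0559 = 0.627 dits.

0.627 dits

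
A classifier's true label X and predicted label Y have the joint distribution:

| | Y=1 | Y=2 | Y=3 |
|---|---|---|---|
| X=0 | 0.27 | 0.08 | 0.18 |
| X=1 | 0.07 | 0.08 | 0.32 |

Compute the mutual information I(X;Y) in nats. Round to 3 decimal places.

Marginals: p(X) = (0.5300, 0.4700), p(Y) = (0.3400, 0.1600, 0.5000).
I(X;Y) = H(X) + H(Y) − H(X,Y).
H(X) = 0.6913, H(Y) = 1.0066, H(X,Y) = 1.6171.
I(X;Y) = 0.6913 + 1.0066 − 1.6171 = 0.081 nats.

0.081 nats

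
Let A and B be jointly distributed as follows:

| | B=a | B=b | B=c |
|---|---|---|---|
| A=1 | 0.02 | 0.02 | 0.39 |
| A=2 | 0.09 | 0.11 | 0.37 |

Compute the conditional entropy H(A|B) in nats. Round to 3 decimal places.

Marginals: p(A) = (0.4300, 0.5700), p(B) = (0.1100, 0.1300, 0.7600).
H(A|B) = Σ p(B) · H(A|B=·).
  B=a: p=0.1100, H(A|B=a) = 0.4741
  B=b: p=0.1300, H(A|B=b) = 0.4293
  B=c: p=0.7600, H(A|B=c) = 0.6928
Weighted sum = 0.634 nats.

0.634 nats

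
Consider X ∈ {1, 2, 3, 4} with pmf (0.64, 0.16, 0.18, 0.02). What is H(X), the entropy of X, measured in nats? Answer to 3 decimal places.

0.966 nats

H(X) = −Σ p·ln p.
  −(0.64)·ln(0.64) = 0.2856
  −(0.16)·ln(0.16) = 0.2932
  −(0.18)·ln(0.18) = 0.3087
  −(0.02)·ln(0.02) = 0.0782
Sum: 0.2856 + 0.2932 + 0.3087 + 0.0782 = 0.966 nats.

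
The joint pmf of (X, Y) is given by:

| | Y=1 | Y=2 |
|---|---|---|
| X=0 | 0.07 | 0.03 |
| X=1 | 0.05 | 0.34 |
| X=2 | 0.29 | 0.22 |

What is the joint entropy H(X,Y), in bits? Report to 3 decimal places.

2.164 bits

H(X,Y) = −Σ p(x,y)·log₂ p(x,y) over all 6 cells.
  cell (0,1): −0.07·log₂0.07 = 0.2686
  cell (0,2): −0.03·log₂0.03 = 0.1518
  cell (1,1): −0.05·log₂0.05 = 0.2161
  cell (1,2): −0.34·log₂0.34 = 0.5292
  cell (2,1): −0.29·log₂0.29 = 0.5179
  cell (2,2): −0.22·log₂0.22 = 0.4806
Sum = 2.164 bits.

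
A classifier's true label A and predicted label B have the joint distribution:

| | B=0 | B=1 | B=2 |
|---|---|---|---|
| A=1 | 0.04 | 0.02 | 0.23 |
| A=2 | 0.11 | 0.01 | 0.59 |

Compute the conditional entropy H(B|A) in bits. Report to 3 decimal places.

0.783 bits

Marginals: p(A) = (0.2900, 0.7100), p(B) = (0.1500, 0.0300, 0.8200).
H(B|A) = Σ p(A) · H(B|A=·).
  A=1: p=0.2900, H(B|A=1) = 0.9255
  A=2: p=0.7100, H(B|A=2) = 0.7254
Weighted sum = 0.783 bits.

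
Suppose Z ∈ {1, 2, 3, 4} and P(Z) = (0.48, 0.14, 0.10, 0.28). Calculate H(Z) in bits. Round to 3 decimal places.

H(Z) = −Σ p·log₂ p.
  −(0.48)·log₂(0.48) = 0.5083
  −(0.14)·log₂(0.14) = 0.3971
  −(0.10)·log₂(0.10) = 0.3322
  −(0.28)·log₂(0.28) = 0.5142
Sum: 0.5083 + 0.3971 + 0.3322 + 0.5142 = 1.752 bits.

1.752 bits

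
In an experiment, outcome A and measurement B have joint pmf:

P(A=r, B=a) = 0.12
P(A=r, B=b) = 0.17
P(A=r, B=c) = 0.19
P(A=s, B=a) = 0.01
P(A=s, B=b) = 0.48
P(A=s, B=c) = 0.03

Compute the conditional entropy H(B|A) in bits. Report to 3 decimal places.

Chain rule: H(B|A) = H(A,B) − H(A).
Marginals: p(A) = (0.4800, 0.5200), p(B) = (0.1300, 0.6500, 0.2200).
H(A,B) = 1.9834 bits; H(A) = 0.9988 bits.
H(B|A) = 1.9834 − 0.9988 = 0.985 bits.

0.985 bits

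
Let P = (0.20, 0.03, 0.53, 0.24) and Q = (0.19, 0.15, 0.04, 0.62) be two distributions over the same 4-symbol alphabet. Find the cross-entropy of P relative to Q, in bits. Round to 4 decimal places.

H(P,Q) = −Σ p·log₂ q.
  −0.20·log₂(0.19) = 0.47919
  −0.03·log₂(0.15) = 0.08211
  −0.53·log₂(0.04) = 2.46124
  −0.24·log₂(0.62) = 0.16552
H(P,Q) = 3.1881 bits.

3.1881 bits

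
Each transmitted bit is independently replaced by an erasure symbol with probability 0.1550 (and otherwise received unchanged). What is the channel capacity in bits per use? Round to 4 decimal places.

0.8450 bits

Binary erasure channel: capacity C = 1 − ε.
C = 1 − 0.1550 = 0.8450 bits per channel use.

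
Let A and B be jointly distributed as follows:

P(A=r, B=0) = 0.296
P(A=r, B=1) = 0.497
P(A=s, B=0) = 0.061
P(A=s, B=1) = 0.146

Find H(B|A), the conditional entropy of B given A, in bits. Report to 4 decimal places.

0.9369 bits

Chain rule: H(B|A) = H(A,B) − H(A).
Marginals: p(A) = (0.7930, 0.2070), p(B) = (0.3570, 0.6430).
H(A,B) = 1.6726 bits; H(A) = 0.7357 bits.
H(B|A) = 1.6726 − 0.7357 = 0.9369 bits.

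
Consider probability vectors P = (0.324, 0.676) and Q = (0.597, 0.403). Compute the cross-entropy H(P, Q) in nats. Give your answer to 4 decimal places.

H(P,Q) = −Σ p·ln q.
  −0.324·ln(0.597) = 0.16713
  −0.676·ln(0.403) = 0.61436
H(P,Q) = 0.7815 nats.

0.7815 nats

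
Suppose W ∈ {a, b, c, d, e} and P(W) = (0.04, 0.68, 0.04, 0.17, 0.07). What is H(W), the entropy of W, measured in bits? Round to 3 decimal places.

H(W) = −Σ p·log₂ p.
  −(0.04)·log₂(0.04) = 0.1858
  −(0.68)·log₂(0.68) = 0.3783
  −(0.04)·log₂(0.04) = 0.1858
  −(0.17)·log₂(0.17) = 0.4346
  −(0.07)·log₂(0.07) = 0.2686
Sum: 0.1858 + 0.3783 + 0.1858 + 0.4346 + 0.2686 = 1.453 bits.

1.453 bits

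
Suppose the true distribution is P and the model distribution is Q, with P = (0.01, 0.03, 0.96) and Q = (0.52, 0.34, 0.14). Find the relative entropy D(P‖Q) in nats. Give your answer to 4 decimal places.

1.7359 nats

D(P‖Q) = Σ p·ln(p/q).
  0.01·ln(0.01/0.52) = -0.03951
  0.03·ln(0.03/0.34) = -0.07283
  0.96·ln(0.96/0.14) = 1.84828
D(P‖Q) = 1.7359 nats.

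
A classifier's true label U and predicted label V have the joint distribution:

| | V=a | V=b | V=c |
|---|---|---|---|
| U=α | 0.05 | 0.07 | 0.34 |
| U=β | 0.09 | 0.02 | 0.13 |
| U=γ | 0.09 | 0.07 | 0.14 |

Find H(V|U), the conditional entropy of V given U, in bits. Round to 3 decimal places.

Marginals: p(U) = (0.4600, 0.2400, 0.3000), p(V) = (0.2300, 0.1600, 0.6100).
H(V|U) = Σ p(U) · H(V|U=·).
  U=α: p=0.4600, H(V|U=α) = 1.0837
  U=β: p=0.2400, H(V|U=β) = 1.3085
  U=γ: p=0.3000, H(V|U=γ) = 1.5241
Weighted sum = 1.270 bits.

1.270 bits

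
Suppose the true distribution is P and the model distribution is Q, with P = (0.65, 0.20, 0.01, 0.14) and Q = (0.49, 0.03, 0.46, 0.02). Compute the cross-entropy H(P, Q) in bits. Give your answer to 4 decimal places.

2.4821 bits

H(P,Q) = −Σ p·log₂ q.
  −0.65·log₂(0.49) = 0.66895
  −0.20·log₂(0.03) = 1.01178
  −0.01·log₂(0.46) = 0.01120
  −0.14·log₂(0.02) = 0.79014
H(P,Q) = 2.4821 bits.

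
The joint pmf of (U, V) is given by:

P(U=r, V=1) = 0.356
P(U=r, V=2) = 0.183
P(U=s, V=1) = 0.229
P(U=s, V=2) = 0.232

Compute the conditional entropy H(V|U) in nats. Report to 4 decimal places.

0.6649 nats

Chain rule: H(V|U) = H(U,V) − H(U).
Marginals: p(U) = (0.5390, 0.4610), p(V) = (0.5850, 0.4150).
H(U,V) = 1.3550 nats; H(U) = 0.6901 nats.
H(V|U) = 1.3550 − 0.6901 = 0.6649 nats.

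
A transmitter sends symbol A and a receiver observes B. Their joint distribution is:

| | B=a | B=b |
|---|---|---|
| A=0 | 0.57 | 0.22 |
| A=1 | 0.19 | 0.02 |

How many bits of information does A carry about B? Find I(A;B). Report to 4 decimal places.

Marginals: p(A) = (0.7900, 0.2100), p(B) = (0.7600, 0.2400).
I(A;B) = H(A) + H(B) − H(A,B).
H(A) = 0.7415, H(B) = 0.7950, H(A,B) = 1.5109.
I(A;B) = 0.7415 + 0.7950 − 1.5109 = 0.0256 bits.

0.0256 bits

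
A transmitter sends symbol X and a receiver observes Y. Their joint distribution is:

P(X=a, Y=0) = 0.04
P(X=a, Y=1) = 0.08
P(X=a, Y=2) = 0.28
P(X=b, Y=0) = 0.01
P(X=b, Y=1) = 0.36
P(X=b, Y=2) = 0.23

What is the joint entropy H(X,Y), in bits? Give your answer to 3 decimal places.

H(X,Y) = −Σ p(x,y)·log₂ p(x,y) over all 6 cells.
  cell (a,0): −0.04·log₂0.04 = 0.1858
  cell (a,1): −0.08·log₂0.08 = 0.2915
  cell (a,2): −0.28·log₂0.28 = 0.5142
  cell (b,0): −0.01·log₂0.01 = 0.0664
  cell (b,1): −0.36·log₂0.36 = 0.5306
  cell (b,2): −0.23·log₂0.23 = 0.4877
Sum = 2.076 bits.

2.076 bits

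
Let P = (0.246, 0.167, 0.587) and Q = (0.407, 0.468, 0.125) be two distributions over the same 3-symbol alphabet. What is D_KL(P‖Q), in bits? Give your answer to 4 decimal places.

D(P‖Q) = Σ p·log₂(p/q).
  0.246·log₂(0.246/0.407) = -0.17869
  0.167·log₂(0.167/0.468) = -0.24827
  0.587·log₂(0.587/0.125) = 1.30985
D(P‖Q) = 0.8829 bits.

0.8829 bits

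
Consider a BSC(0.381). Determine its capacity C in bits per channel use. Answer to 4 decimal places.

Binary symmetric channel: C = 1 − h₂(ε) where h₂ is the binary entropy function.
h₂(0.381) = −0.381·log₂0.381 − 0.619·log₂0.619 = 0.9587.
C = 1 − 0.9587 = 0.0413 bits per channel use.

0.0413 bits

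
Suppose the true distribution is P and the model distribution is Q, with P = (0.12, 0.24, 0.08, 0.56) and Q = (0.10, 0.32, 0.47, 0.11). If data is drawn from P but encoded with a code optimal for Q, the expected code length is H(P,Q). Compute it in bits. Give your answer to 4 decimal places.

2.6636 bits

H(P,Q) = −Σ p·log₂ q.
  −0.12·log₂(0.10) = 0.39863
  −0.24·log₂(0.32) = 0.39453
  −0.08·log₂(0.47) = 0.08714
  −0.56·log₂(0.11) = 1.78328
H(P,Q) = 2.6636 bits.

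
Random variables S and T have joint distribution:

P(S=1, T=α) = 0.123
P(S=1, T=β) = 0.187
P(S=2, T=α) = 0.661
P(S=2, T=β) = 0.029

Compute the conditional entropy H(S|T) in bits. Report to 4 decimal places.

Chain rule: H(S|T) = H(S,T) − H(T).
Marginals: p(S) = (0.3100, 0.6900), p(T) = (0.7840, 0.2160).
H(S,T) = 1.3671 bits; H(T) = 0.7528 bits.
H(S|T) = 1.3671 − 0.7528 = 0.6143 bits.

0.6143 bits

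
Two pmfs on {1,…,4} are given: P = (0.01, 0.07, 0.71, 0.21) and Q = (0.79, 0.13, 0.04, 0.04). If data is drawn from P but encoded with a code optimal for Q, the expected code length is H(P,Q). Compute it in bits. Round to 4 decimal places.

H(P,Q) = −Σ p·log₂ q.
  −0.01·log₂(0.79) = 0.00340
  −0.07·log₂(0.13) = 0.20604
  −0.71·log₂(0.04) = 3.29714
  −0.21·log₂(0.04) = 0.97521
H(P,Q) = 4.4818 bits.

4.4818 bits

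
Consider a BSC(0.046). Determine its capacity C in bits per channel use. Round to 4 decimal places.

0.7308 bits

Binary symmetric channel: C = 1 − h₂(ε) where h₂ is the binary entropy function.
h₂(0.046) = −0.046·log₂0.046 − 0.954·log₂0.954 = 0.2692.
C = 1 − 0.2692 = 0.7308 bits per channel use.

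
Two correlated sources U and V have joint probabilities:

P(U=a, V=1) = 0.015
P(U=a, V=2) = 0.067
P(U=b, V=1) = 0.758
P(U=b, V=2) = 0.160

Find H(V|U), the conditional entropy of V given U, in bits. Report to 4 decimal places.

Marginals: p(U) = (0.0820, 0.9180), p(V) = (0.7730, 0.2270).
H(V|U) = Σ p(U) · H(V|U=·).
  U=a: p=0.0820, H(V|U=a) = 0.6864
  U=b: p=0.9180, H(V|U=b) = 0.6674
Weighted sum = 0.6690 bits.

0.6690 bits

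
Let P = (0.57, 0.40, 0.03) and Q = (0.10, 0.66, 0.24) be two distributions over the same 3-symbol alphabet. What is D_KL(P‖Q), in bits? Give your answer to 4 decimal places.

1.0523 bits

D(P‖Q) = Σ p·log₂(p/q).
  0.57·log₂(0.57/0.10) = 1.43125
  0.40·log₂(0.40/0.66) = -0.28899
  0.03·log₂(0.03/0.24) = -0.09000
D(P‖Q) = 1.0523 bits.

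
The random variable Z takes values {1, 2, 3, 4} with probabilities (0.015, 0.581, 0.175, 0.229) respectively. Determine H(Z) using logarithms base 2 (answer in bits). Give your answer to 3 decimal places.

H(Z) = −Σ p·log₂ p.
  −(0.015)·log₂(0.015) = 0.0909
  −(0.581)·log₂(0.581) = 0.4551
  −(0.175)·log₂(0.175) = 0.4401
  −(0.229)·log₂(0.229) = 0.4870
Sum: 0.0909 + 0.4551 + 0.4401 + 0.4870 = 1.473 bits.

1.473 bits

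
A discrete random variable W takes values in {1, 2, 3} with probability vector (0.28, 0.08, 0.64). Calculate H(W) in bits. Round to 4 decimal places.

H(W) = −Σ p·log₂ p.
  −(0.28)·log₂(0.28) = 0.51422
  −(0.08)·log₂(0.08) = 0.29151
  −(0.64)·log₂(0.64) = 0.41207
Sum: 0.51422 + 0.29151 + 0.41207 = 1.2178 bits.

1.2178 bits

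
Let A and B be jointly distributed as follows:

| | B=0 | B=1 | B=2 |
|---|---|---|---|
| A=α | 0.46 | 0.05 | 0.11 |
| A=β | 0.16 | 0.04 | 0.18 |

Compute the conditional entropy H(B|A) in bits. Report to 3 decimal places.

1.178 bits

Marginals: p(A) = (0.6200, 0.3800), p(B) = (0.6200, 0.0900, 0.2900).
H(B|A) = Σ p(A) · H(B|A=·).
  A=α: p=0.6200, H(B|A=α) = 1.0550
  A=β: p=0.3800, H(B|A=β) = 1.3780
Weighted sum = 1.178 bits.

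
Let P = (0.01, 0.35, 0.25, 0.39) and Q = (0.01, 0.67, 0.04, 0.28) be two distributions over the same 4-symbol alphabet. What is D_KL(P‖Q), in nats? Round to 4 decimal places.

D(P‖Q) = Σ p·ln(p/q).
  0.01·ln(0.01/0.01) = 0.00000
  0.35·ln(0.35/0.67) = -0.22727
  0.25·ln(0.25/0.04) = 0.45815
  0.39·ln(0.39/0.28) = 0.12923
D(P‖Q) = 0.3601 nats.

0.3601 nats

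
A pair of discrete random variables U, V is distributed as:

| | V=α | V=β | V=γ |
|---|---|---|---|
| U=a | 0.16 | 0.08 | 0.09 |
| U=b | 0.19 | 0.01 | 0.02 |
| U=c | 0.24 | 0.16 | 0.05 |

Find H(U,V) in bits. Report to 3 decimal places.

H(U,V) = −Σ p(x,y)·log₂ p(x,y) over all 9 cells.
  cell (a,α): −0.16·log₂0.16 = 0.4230
  cell (a,β): −0.08·log₂0.08 = 0.2915
  cell (a,γ): −0.09·log₂0.09 = 0.3127
  cell (b,α): −0.19·log₂0.19 = 0.4552
  cell (b,β): −0.01·log₂0.01 = 0.0664
  cell (b,γ): −0.02·log₂0.02 = 0.1129
  cell (c,α): −0.24·log₂0.24 = 0.4941
  cell (c,β): −0.16·log₂0.16 = 0.4230
  cell (c,γ): −0.05·log₂0.05 = 0.2161
Sum = 2.795 bits.

2.795 bits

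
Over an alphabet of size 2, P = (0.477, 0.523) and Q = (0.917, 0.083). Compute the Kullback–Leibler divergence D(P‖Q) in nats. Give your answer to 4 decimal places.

0.6509 nats

D(P‖Q) = Σ p·ln(p/q).
  0.477·ln(0.477/0.917) = -0.31176
  0.523·ln(0.523/0.083) = 0.96271
D(P‖Q) = 0.6509 nats.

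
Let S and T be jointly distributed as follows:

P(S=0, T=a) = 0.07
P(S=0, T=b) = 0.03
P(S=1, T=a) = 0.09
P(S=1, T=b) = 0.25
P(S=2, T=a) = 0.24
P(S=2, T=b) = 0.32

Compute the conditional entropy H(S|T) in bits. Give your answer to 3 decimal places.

Chain rule: H(S|T) = H(S,T) − H(T).
Marginals: p(S) = (0.1000, 0.3400, 0.5600), p(T) = (0.4000, 0.6000).
H(S,T) = 2.2531 bits; H(T) = 0.9710 bits.
H(S|T) = 2.2531 − 0.9710 = 1.282 bits.

1.282 bits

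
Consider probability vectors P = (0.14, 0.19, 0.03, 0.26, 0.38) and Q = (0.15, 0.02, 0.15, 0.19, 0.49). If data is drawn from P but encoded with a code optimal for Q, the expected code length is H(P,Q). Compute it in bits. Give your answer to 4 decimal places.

2.5516 bits

H(P,Q) = −Σ p·log₂ q.
  −0.14·log₂(0.15) = 0.38318
  −0.19·log₂(0.02) = 1.07233
  −0.03·log₂(0.15) = 0.08211
  −0.26·log₂(0.19) = 0.62294
  −0.38·log₂(0.49) = 0.39108
H(P,Q) = 2.5516 bits.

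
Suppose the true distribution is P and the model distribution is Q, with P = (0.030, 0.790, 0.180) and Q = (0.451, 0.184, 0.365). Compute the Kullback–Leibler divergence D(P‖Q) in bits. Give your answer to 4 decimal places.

1.3598 bits

D(P‖Q) = Σ p·log₂(p/q).
  0.030·log₂(0.030/0.451) = -0.11730
  0.790·log₂(0.790/0.184) = 1.66070
  0.180·log₂(0.180/0.365) = -0.18358
D(P‖Q) = 1.3598 bits.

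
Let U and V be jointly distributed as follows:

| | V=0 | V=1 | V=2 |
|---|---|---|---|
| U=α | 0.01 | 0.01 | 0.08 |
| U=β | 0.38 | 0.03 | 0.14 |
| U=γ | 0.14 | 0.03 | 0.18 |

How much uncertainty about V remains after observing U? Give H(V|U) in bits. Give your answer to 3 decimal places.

1.161 bits

Marginals: p(U) = (0.1000, 0.5500, 0.3500), p(V) = (0.5300, 0.0700, 0.4000).
H(V|U) = Σ p(U) · H(V|U=·).
  U=α: p=0.1000, H(V|U=α) = 0.9219
  U=β: p=0.5500, H(V|U=β) = 1.0999
  U=γ: p=0.3500, H(V|U=γ) = 1.3260
Weighted sum = 1.161 bits.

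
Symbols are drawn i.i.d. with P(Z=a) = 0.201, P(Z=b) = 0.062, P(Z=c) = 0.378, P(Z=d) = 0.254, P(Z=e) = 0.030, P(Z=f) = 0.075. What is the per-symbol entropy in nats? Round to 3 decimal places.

H(Z) = −Σ p·ln p.
  −(0.201)·ln(0.201) = 0.3225
  −(0.062)·ln(0.062) = 0.1724
  −(0.378)·ln(0.378) = 0.3677
  −(0.254)·ln(0.254) = 0.3481
  −(0.030)·ln(0.030) = 0.1052
  −(0.075)·ln(0.075) = 0.1943
Sum: 0.3225 + 0.1724 + 0.3677 + 0.3481 + 0.1052 + 0.1943 = 1.510 nats.

1.510 nats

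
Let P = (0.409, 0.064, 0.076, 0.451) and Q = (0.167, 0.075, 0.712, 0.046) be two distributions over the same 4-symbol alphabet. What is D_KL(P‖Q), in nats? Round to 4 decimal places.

D(P‖Q) = Σ p·ln(p/q).
  0.409·ln(0.409/0.167) = 0.36635
  0.064·ln(0.064/0.075) = -0.01015
  0.076·ln(0.076/0.712) = -0.17004
  0.451·ln(0.451/0.046) = 1.02955
D(P‖Q) = 1.2157 nats.

1.2157 nats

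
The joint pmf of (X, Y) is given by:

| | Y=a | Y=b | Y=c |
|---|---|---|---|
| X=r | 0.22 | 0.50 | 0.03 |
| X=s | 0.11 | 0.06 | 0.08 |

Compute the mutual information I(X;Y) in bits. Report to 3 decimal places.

Marginals: p(X) = (0.7500, 0.2500), p(Y) = (0.3300, 0.5600, 0.1100).
I(X;Y) = H(X) + H(Y) − H(X,Y).
H(X) = 0.8113, H(Y) = 1.3465, H(X,Y) = 2.0177.
I(X;Y) = 0.8113 + 1.3465 − 2.0177 = 0.140 bits.

0.140 bits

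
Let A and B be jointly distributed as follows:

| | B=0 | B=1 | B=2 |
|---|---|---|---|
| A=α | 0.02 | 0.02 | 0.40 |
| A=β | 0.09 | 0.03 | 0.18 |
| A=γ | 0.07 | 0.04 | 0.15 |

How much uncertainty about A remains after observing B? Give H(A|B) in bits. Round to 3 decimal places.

1.440 bits

Marginals: p(A) = (0.4400, 0.3000, 0.2600), p(B) = (0.1800, 0.0900, 0.7300).
H(A|B) = Σ p(B) · H(A|B=·).
  B=0: p=0.1800, H(A|B=0) = 1.3821
  B=1: p=0.0900, H(A|B=1) = 1.5305
  B=2: p=0.7300, H(A|B=2) = 1.4427
Weighted sum = 1.440 bits.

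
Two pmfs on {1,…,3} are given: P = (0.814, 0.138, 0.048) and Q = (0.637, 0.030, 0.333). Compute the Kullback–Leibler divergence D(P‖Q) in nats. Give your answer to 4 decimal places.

D(P‖Q) = Σ p·ln(p/q).
  0.814·ln(0.814/0.637) = 0.19959
  0.138·ln(0.138/0.030) = 0.21060
  0.048·ln(0.048/0.333) = -0.09297
D(P‖Q) = 0.3172 nats.

0.3172 nats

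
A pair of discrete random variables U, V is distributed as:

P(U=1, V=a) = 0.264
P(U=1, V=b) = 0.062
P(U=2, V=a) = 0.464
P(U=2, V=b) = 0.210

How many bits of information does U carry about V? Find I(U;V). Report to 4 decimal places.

0.0123 bits

Marginals: p(U) = (0.3260, 0.6740), p(V) = (0.7280, 0.2720).
I(U;V) = H(U) + H(V) − H(U,V).
H(U) = 0.9108, H(V) = 0.8443, H(U,V) = 1.7428.
I(U;V) = 0.9108 + 0.8443 − 1.7428 = 0.0123 bits.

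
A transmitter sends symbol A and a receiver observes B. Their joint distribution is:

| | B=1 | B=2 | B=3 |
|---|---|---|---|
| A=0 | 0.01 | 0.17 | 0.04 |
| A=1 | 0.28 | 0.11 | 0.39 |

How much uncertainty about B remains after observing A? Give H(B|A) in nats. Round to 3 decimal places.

0.916 nats

Chain rule: H(B|A) = H(A,B) − H(A).
Marginals: p(A) = (0.2200, 0.7800), p(B) = (0.2900, 0.2800, 0.4300).
H(A,B) = 1.4425 nats; H(A) = 0.5269 nats.
H(B|A) = 1.4425 − 0.5269 = 0.916 nats.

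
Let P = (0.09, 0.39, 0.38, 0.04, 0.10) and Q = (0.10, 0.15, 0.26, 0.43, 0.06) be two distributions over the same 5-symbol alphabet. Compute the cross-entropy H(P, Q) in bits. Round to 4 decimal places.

2.5595 bits

H(P,Q) = −Σ p·log₂ q.
  −0.09·log₂(0.10) = 0.29897
  −0.39·log₂(0.15) = 1.06742
  −0.38·log₂(0.26) = 0.73850
  −0.04·log₂(0.43) = 0.04870
  −0.10·log₂(0.06) = 0.40589
H(P,Q) = 2.5595 bits.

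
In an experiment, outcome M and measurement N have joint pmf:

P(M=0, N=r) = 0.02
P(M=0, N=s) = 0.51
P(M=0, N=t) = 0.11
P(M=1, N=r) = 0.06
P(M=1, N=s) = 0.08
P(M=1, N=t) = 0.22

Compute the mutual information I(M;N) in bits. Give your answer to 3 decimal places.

Marginals: p(M) = (0.6400, 0.3600), p(N) = (0.0800, 0.5900, 0.3300).
I(M;N) = H(M) + H(N) − H(M,N).
H(M) = 0.9427, H(N) = 1.2684, H(M,N) = 1.9742.
I(M;N) = 0.9427 + 1.2684 − 1.9742 = 0.237 bits.

0.237 bits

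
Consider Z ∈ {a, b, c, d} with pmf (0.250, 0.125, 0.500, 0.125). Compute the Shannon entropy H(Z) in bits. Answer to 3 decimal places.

1.750 bits

H(Z) = −Σ p·log₂ p.
  −(0.250)·log₂(0.250) = 0.5000
  −(0.125)·log₂(0.125) = 0.3750
  −(0.500)·log₂(0.500) = 0.5000
  −(0.125)·log₂(0.125) = 0.3750
Sum: 0.5000 + 0.3750 + 0.5000 + 0.3750 = 1.750 bits.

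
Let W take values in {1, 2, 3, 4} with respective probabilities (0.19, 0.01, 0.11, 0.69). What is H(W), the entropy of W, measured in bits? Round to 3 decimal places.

1.241 bits

H(W) = −Σ p·log₂ p.
  −(0.19)·log₂(0.19) = 0.4552
  −(0.01)·log₂(0.01) = 0.0664
  −(0.11)·log₂(0.11) = 0.3503
  −(0.69)·log₂(0.69) = 0.3694
Sum: 0.4552 + 0.0664 + 0.3503 + 0.3694 = 1.241 bits.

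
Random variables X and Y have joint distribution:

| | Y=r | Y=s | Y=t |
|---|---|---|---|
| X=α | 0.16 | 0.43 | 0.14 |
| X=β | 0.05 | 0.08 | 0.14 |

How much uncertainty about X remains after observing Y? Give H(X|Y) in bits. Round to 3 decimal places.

Marginals: p(X) = (0.7300, 0.2700), p(Y) = (0.2100, 0.5100, 0.2800).
H(X|Y) = Σ p(Y) · H(X|Y=·).
  Y=r: p=0.2100, H(X|Y=r) = 0.7919
  Y=s: p=0.5100, H(X|Y=s) = 0.6268
  Y=t: p=0.2800, H(X|Y=t) = 1.0000
Weighted sum = 0.766 bits.

0.766 bits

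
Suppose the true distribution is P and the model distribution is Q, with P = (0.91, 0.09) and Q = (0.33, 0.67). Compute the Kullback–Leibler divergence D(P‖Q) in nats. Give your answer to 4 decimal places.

D(P‖Q) = Σ p·ln(p/q).
  0.91·ln(0.91/0.33) = 0.92306
  0.09·ln(0.09/0.67) = -0.18067
D(P‖Q) = 0.7424 nats.

0.7424 nats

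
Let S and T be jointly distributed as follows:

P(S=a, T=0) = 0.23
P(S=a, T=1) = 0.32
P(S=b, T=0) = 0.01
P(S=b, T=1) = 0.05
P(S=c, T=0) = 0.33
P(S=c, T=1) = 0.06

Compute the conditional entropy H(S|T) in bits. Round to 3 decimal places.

1.082 bits

Marginals: p(S) = (0.5500, 0.0600, 0.3900), p(T) = (0.5700, 0.4300).
H(S|T) = Σ p(T) · H(S|T=·).
  T=0: p=0.5700, H(S|T=0) = 1.0872
  T=1: p=0.4300, H(S|T=1) = 1.0747
Weighted sum = 1.082 bits.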